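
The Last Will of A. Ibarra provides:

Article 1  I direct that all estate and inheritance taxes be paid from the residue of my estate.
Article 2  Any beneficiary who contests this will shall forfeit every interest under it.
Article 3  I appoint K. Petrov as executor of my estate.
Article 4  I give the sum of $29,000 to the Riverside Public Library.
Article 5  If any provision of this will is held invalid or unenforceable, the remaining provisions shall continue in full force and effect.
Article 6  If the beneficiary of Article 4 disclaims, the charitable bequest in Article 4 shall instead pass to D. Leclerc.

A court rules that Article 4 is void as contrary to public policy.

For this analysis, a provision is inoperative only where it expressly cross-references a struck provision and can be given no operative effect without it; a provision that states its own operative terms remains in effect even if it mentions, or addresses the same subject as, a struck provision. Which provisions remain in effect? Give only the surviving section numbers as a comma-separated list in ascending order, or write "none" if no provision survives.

Article 4 is struck. Article 6 merely fixes the alternative disposition for Article 4; with Article 4 gone it has nothing to operate on and falls away. Article 5 is a severability clause and preserves every provision that can still be given independent effect. Article 1, Article 2, Article 3, and Article 5 remain in effect.

1, 2, 3, 5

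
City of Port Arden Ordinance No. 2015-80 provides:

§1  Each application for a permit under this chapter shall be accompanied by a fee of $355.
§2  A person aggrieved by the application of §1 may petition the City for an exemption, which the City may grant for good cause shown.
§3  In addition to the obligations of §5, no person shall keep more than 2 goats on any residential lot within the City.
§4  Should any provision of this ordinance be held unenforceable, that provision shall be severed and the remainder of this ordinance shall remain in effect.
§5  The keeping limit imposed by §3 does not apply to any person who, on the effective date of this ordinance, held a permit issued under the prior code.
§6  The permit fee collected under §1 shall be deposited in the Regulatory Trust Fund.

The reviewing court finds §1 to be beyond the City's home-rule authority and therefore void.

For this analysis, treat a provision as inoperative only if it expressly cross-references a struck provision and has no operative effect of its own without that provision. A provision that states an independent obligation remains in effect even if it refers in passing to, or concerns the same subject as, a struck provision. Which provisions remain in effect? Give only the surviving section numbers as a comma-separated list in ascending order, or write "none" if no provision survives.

3, 4, 5

§1 is struck. §2 operates only by reference to §1, so it falls with §1. §6 does nothing except set the disposition of the permit fee by reference to §1; with §1 gone it has no independent effect and is inoperative. §4 is a severability clause and preserves every provision that can still be given independent effect. That leaves §3, §4, and §5 in effect.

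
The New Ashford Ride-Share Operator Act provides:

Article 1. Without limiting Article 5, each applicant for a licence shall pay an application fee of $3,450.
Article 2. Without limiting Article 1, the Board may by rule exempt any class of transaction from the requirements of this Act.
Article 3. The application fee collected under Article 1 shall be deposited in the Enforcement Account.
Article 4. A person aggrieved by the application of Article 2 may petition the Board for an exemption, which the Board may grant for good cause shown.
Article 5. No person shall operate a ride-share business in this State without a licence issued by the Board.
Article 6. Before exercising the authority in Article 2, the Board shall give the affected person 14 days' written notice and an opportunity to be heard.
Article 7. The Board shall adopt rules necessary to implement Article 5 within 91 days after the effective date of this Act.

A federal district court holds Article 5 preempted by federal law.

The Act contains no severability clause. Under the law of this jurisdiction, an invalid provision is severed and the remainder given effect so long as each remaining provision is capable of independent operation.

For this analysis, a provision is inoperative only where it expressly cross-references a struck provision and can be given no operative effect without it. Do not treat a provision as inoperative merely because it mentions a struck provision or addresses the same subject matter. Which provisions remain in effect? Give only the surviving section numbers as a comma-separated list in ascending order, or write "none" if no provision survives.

Article 5 is struck. Article 7 merely fixes the rulemaking mandate for Article 5; with Article 5 gone it has nothing to operate on and falls away. Although Article 1 refers to Article 5, its operative terms do not depend on Article 5, so it remains in effect. With no severability clause, the stated default rule severs what cannot stand and enforces each remaining provision that can operate on its own. That leaves Article 1, Article 2, Article 3, Article 4, and Article 6 in effect.

1, 2, 3, 4, 6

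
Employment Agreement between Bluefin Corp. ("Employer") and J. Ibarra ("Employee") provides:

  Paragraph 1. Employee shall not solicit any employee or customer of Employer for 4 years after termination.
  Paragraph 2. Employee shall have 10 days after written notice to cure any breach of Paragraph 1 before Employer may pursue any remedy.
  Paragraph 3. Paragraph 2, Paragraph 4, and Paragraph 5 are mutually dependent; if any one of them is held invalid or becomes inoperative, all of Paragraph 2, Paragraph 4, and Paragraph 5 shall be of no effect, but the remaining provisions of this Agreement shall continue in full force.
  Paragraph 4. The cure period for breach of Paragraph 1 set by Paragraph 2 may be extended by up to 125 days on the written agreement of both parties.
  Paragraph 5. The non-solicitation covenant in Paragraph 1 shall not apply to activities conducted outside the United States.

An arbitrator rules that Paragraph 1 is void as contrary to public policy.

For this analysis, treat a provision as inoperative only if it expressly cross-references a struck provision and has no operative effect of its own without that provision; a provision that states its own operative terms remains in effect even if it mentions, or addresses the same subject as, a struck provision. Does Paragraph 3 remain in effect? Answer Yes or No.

Yes

Paragraph 1 is struck. Paragraph 2 operates only by reference to Paragraph 1, so it falls with Paragraph 1. Paragraph 5 has no operative effect of its own apart from Paragraph 1 and is therefore inoperative. The whole of Paragraph 4 is the extension of the cure period for breach of Paragraph 1, defined by reference to Paragraph 2, so Paragraph 4 cannot stand once Paragraph 2 is removed. Paragraph 3 declares Paragraph 2, Paragraph 4, and Paragraph 5 mutually dependent; since one of them has fallen, all of them are of no effect. The remainder continues in force under Paragraph 3. Only Paragraph 3 remains in effect. Paragraph 3 is among the surviving provisions, so the answer is yes.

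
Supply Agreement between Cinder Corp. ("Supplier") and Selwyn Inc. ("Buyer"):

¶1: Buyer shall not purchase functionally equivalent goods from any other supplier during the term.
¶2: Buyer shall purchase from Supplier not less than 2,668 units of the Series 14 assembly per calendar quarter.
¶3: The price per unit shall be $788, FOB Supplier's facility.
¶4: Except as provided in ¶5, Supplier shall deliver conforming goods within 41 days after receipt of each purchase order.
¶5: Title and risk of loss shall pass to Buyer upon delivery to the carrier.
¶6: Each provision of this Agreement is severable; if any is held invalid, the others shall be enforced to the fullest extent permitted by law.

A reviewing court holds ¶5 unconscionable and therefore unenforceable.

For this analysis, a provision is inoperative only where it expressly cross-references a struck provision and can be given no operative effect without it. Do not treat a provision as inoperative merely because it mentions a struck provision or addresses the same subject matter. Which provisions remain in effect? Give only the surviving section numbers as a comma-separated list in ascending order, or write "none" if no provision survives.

¶5 is struck. Although ¶4 refers to ¶5, its operative terms do not depend on ¶5, so it remains in effect. Nothing else in the Agreement is defined by reference to ¶5. Under the severability clause in ¶6, the remaining provisions continue in force. That leaves ¶1, ¶2, ¶3, ¶4, and ¶6 in effect.

1, 2, 3, 4, 6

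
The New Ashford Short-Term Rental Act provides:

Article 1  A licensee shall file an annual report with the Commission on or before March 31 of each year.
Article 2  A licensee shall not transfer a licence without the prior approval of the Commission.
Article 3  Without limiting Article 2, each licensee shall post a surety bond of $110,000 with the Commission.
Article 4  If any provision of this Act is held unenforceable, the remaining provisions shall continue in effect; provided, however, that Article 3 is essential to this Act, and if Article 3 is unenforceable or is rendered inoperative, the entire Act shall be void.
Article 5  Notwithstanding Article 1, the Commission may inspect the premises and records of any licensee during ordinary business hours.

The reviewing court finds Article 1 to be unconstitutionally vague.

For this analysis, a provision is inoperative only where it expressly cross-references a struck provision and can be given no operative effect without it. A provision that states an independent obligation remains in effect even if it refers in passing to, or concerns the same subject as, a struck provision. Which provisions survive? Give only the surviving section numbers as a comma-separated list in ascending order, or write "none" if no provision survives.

2, 3, 4, 5

Article 1 is struck. Although Article 5 refers to Article 1, its operative terms do not depend on Article 1, so it remains in effect. Nothing else in the Act is defined by reference to Article 1. Article 4 makes Article 3 an essential term, but Article 3 is unaffected, so the severability proviso in Article 4 preserves the remaining provisions. Article 2, Article 3, Article 4, and Article 5 remain in effect.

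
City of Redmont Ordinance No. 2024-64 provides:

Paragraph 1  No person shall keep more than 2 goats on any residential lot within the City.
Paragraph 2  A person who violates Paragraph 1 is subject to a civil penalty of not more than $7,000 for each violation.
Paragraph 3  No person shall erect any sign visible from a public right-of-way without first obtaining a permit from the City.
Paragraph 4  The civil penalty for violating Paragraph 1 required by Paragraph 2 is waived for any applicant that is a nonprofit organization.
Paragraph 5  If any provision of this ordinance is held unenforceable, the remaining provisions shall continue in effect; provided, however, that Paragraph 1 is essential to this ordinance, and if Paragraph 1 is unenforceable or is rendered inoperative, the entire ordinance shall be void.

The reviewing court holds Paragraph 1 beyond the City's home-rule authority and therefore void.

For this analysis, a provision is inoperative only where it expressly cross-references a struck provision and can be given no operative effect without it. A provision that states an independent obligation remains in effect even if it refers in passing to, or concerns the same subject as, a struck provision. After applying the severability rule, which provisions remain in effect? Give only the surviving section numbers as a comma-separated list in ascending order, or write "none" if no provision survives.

none

Paragraph 1 is struck. Paragraph 2 operates only by reference to Paragraph 1, so it falls with Paragraph 1. Paragraph 4 does nothing except set the nonprofit waiver of the civil penalty for violating Paragraph 1 by reference to Paragraph 2; with Paragraph 2 gone it has no independent effect and is inoperative. Paragraph 5 makes Paragraph 1 an essential term, and Paragraph 1 is the provision held invalid; under Paragraph 5, the entire ordinance is therefore void. No provision of the ordinance survives.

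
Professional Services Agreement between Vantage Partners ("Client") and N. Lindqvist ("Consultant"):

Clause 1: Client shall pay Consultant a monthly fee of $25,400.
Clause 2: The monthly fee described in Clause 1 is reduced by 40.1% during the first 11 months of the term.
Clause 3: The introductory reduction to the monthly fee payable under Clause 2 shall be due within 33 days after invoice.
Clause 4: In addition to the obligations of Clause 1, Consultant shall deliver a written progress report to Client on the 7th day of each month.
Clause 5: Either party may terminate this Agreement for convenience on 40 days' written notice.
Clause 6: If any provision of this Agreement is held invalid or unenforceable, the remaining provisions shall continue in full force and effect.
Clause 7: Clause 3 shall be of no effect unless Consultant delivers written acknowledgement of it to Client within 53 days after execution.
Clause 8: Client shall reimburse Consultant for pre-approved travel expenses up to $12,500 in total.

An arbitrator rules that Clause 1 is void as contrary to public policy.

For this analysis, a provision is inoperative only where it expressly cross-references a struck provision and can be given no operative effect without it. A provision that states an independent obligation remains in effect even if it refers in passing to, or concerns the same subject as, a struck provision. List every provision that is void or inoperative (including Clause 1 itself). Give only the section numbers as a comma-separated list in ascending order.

1, 2, 3, 7

Clause 1 is struck. Clause 2 has no operative effect of its own apart from Clause 1 and is therefore inoperative. Clause 3 operates only by reference to Clause 2, so it falls with Clause 2. Clause 7 operates only by reference to Clause 3, so it falls with Clause 3. Clause 4 mentions Clause 1 but its own obligation stands independently of Clause 1, so Clause 4 is not affected. Clause 6 is a severability clause and preserves every provision that can still be given independent effect. That leaves Clause 4, Clause 5, Clause 6, and Clause 8 in effect.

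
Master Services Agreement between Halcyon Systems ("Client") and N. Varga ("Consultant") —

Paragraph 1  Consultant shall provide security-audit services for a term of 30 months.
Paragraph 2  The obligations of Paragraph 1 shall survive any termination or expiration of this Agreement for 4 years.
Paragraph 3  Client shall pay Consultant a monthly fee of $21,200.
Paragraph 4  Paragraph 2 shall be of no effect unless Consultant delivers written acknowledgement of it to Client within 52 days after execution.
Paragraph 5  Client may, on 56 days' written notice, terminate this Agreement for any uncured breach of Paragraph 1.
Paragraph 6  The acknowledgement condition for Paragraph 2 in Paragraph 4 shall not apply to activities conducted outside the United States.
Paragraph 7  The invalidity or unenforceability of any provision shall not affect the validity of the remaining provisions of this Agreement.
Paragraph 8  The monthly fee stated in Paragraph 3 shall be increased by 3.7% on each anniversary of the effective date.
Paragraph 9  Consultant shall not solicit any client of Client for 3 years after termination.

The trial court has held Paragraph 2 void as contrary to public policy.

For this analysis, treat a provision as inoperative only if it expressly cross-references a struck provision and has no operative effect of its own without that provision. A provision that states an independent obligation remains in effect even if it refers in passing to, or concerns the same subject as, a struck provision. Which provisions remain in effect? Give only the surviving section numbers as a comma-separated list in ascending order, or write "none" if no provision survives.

1, 3, 5, 7, 8, 9

Paragraph 2 is struck. Paragraph 4 has no operative effect of its own apart from Paragraph 2 and is therefore inoperative. Paragraph 6 operates only by reference to Paragraph 4, so it falls with Paragraph 4. Paragraph 7 is a severability clause and preserves every provision that can still be given independent effect. The provisions still in force are Paragraph 1, Paragraph 3, Paragraph 5, Paragraph 7, Paragraph 8, and Paragraph 9.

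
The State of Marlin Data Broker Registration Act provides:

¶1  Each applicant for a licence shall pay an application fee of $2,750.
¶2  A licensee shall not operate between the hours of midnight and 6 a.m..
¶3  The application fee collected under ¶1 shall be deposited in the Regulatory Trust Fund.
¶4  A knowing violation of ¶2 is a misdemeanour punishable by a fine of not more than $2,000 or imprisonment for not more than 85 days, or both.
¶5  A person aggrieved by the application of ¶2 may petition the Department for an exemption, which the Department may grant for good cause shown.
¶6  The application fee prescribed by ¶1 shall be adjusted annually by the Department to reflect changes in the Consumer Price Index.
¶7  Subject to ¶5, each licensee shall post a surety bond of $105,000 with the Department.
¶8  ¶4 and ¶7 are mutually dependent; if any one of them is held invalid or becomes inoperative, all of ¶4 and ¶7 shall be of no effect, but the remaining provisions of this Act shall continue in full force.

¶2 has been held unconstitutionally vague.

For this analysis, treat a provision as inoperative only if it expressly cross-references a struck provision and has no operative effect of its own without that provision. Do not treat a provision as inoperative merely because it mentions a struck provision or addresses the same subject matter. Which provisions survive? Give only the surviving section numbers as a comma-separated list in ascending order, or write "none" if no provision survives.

1, 3, 6, 8

¶2 is struck. ¶4 merely fixes the criminal penalty for violating ¶2; with ¶2 gone it has nothing to operate on and falls away. ¶5 has no operative effect of its own apart from ¶2 and is therefore inoperative. ¶8 declares ¶4 and ¶7 mutually dependent; since one of them has fallen, all of them are of no effect. That brings down ¶7 as well. The remainder continues in force under ¶8. That leaves ¶1, ¶3, ¶6, and ¶8 in effect.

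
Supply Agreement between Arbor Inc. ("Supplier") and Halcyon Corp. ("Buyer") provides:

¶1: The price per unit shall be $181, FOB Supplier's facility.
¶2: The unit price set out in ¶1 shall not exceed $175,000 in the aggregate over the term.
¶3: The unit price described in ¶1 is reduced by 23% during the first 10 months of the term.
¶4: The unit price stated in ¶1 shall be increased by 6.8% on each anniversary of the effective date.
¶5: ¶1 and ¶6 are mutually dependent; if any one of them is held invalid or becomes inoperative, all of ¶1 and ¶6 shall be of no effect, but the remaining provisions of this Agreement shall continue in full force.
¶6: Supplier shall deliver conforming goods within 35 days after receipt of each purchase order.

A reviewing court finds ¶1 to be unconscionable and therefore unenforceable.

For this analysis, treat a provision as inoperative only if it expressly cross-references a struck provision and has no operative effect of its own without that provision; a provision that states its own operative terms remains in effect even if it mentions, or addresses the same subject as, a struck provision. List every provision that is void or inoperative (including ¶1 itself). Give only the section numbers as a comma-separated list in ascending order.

1, 2, 3, 4, 6

¶1 is struck. ¶2 does nothing except set the aggregate cap on the unit price by reference to ¶1; with ¶1 gone it has no independent effect and is inoperative. ¶3 has no operative effect of its own apart from ¶1 and is therefore inoperative. The whole of ¶4 is the escalation of the unit price, defined by reference to ¶1, so ¶4 cannot stand once ¶1 is removed. ¶5 declares ¶1 and ¶6 mutually dependent; since one of them has fallen, all of them are of no effect. That brings down ¶6 as well. The remainder continues in force under ¶5. Only ¶5 remains in effect.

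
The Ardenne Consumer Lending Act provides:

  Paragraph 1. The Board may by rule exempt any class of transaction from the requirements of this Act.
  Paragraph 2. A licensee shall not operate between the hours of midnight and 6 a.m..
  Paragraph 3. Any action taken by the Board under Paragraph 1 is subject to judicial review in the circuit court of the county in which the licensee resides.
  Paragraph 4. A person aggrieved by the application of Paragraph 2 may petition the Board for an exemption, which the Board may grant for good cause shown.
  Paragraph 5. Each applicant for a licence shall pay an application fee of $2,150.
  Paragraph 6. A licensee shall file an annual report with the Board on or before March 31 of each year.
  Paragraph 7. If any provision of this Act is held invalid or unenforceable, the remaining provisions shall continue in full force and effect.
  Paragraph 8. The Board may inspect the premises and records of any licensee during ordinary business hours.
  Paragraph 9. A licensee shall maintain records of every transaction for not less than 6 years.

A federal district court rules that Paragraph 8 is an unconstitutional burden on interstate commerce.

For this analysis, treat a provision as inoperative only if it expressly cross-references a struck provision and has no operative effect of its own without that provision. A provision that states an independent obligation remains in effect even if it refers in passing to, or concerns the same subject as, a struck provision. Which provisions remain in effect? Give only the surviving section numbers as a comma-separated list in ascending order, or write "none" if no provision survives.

Paragraph 8 is struck. Nothing else in the Act is defined by reference to Paragraph 8. Under the severability clause in Paragraph 7, the remaining provisions continue in force. That leaves Paragraph 1, Paragraph 2, Paragraph 3, Paragraph 4, Paragraph 5, Paragraph 6, Paragraph 7, and Paragraph 9 in effect.

1, 2, 3, 4, 5, 6, 7, 9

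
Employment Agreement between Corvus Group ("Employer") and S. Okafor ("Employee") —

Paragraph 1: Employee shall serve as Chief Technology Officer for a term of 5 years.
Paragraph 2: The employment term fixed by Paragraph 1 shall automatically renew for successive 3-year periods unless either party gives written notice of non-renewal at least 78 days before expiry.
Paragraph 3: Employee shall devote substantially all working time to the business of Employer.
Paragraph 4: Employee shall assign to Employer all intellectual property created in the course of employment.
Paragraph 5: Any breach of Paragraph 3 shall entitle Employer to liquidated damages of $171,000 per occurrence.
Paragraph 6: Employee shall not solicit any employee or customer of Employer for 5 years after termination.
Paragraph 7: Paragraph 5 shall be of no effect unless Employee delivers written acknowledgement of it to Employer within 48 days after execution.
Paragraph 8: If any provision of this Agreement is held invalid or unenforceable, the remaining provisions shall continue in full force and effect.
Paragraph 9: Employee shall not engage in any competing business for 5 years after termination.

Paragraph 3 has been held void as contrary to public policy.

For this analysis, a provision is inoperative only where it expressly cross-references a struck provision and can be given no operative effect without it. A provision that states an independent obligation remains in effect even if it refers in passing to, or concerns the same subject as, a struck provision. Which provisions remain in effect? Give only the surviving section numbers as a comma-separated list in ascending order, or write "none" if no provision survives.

1, 2, 4, 6, 8, 9

Paragraph 3 is struck. The whole of Paragraph 5 is the liquidated-damages amount, defined by reference to Paragraph 3, so Paragraph 5 cannot stand once Paragraph 3 is removed. Paragraph 7 merely fixes the acknowledgement condition for Paragraph 5; with Paragraph 5 gone it has nothing to operate on and falls away. Under the severability clause in Paragraph 8, the remaining provisions continue in force. The provisions still in force are Paragraph 1, Paragraph 2, Paragraph 4, Paragraph 6, Paragraph 8, and Paragraph 9.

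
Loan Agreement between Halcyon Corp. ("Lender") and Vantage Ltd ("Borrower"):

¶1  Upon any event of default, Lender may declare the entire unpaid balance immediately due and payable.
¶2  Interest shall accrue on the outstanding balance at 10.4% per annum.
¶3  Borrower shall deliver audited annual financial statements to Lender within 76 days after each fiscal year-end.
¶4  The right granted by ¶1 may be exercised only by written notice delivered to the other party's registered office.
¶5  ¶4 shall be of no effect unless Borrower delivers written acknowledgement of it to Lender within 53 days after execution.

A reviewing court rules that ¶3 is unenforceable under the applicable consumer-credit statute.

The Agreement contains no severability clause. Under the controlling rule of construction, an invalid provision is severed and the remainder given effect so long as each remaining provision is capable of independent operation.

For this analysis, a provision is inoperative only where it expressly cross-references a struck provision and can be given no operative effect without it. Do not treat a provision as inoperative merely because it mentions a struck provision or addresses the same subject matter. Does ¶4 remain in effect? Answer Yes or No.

Yes

¶3 is struck. No other provision's operative terms depend on ¶3. Under the stated default rule, only provisions that cannot operate independently fall away; the rest are enforced. ¶1, ¶2, ¶4, and ¶5 remain in effect. ¶4 is among the surviving provisions, so the answer is yes.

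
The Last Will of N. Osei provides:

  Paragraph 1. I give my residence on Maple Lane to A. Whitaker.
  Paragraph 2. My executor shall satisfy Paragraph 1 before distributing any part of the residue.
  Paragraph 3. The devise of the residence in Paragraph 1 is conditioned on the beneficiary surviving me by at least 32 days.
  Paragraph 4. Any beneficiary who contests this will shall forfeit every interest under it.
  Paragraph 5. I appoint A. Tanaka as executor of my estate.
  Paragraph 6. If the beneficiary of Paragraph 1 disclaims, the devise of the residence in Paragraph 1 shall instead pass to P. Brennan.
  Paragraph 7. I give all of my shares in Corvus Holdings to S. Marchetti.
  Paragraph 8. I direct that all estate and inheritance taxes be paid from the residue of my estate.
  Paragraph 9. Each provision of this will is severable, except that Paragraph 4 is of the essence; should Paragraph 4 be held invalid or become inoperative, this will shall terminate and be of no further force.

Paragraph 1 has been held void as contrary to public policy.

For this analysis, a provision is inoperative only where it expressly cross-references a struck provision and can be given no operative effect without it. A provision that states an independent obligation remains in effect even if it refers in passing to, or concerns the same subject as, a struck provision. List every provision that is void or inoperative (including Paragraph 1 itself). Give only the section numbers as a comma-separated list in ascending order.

1, 2, 3, 6

Paragraph 1 is struck. Paragraph 2 has no operative effect of its own apart from Paragraph 1 and is therefore inoperative. Paragraph 3 has no operative effect of its own apart from Paragraph 1 and is therefore inoperative. Paragraph 6 operates only by reference to Paragraph 1, so it falls with Paragraph 1. Paragraph 9 makes Paragraph 4 an essential term, but Paragraph 4 is unaffected, so the severability proviso in Paragraph 9 preserves the remaining provisions. Paragraph 4, Paragraph 5, Paragraph 7, Paragraph 8, and Paragraph 9 remain in effect.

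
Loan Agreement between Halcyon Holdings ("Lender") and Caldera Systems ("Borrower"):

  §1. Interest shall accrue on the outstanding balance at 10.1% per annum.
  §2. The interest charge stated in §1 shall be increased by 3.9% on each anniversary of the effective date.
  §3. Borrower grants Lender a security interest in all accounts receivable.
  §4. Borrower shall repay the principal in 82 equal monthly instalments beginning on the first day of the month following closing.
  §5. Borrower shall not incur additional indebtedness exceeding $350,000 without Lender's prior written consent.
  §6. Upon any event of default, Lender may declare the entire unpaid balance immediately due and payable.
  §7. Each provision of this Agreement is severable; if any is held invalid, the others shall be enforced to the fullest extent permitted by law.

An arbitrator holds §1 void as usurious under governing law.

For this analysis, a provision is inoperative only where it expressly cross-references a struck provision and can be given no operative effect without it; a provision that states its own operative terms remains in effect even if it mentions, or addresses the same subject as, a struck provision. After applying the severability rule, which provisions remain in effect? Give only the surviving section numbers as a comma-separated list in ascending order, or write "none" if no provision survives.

3, 4, 5, 6, 7

§1 is struck. §2 operates only by reference to §1, so it falls with §1. Under the severability clause in §7, the remaining provisions continue in force. The provisions still in force are §3, §4, §5, §6, and §7.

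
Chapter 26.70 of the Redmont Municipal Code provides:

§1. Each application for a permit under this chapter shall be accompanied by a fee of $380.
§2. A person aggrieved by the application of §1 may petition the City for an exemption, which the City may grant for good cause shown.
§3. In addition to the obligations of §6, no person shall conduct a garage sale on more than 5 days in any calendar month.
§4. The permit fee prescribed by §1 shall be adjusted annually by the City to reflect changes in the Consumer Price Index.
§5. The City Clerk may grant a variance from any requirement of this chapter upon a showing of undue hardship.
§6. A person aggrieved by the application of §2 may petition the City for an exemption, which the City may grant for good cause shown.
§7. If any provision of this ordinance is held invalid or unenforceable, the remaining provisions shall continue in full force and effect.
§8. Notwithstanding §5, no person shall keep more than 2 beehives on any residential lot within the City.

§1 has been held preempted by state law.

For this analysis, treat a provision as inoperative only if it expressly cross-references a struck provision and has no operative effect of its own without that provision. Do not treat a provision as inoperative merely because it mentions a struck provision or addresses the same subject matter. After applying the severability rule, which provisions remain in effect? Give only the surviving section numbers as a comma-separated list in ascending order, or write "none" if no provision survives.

§1 is struck. §2 has no operative effect of its own apart from §1 and is therefore inoperative. The whole of §4 is the indexation of the permit fee, defined by reference to §1, so §4 cannot stand once §1 is removed. §6 has no operative effect of its own apart from §2 and is therefore inoperative. §3 mentions §6 but its own obligation stands independently of §6, so §3 is not affected. §7 is a severability clause and preserves every provision that can still be given independent effect. That leaves §3, §5, §7, and §8 in effect.

3, 5, 7, 8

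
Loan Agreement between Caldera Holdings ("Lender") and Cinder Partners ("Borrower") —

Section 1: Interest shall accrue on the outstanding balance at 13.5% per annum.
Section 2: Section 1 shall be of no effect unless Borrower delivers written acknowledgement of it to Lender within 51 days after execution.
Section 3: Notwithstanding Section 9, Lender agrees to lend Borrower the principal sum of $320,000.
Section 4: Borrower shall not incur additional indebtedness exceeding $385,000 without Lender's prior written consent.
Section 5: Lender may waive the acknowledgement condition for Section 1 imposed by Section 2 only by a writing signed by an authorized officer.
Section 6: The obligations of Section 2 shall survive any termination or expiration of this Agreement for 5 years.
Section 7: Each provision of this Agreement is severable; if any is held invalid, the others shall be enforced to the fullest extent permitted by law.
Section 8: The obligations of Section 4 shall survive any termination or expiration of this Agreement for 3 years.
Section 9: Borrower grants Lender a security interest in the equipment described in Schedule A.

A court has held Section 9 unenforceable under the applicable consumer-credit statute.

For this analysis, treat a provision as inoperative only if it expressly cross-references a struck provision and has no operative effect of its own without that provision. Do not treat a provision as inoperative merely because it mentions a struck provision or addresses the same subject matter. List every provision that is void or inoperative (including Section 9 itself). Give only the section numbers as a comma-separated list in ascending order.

9

Section 9 is struck. Section 3 mentions Section 9 but its own obligation stands independently of Section 9, so Section 3 is not affected. No other provision's operative terms depend on Section 9. Section 7 is a severability clause and preserves every provision that can still be given independent effect. Section 1, Section 2, Section 3, Section 4, Section 5, Section 6, Section 7, and Section 8 remain in effect.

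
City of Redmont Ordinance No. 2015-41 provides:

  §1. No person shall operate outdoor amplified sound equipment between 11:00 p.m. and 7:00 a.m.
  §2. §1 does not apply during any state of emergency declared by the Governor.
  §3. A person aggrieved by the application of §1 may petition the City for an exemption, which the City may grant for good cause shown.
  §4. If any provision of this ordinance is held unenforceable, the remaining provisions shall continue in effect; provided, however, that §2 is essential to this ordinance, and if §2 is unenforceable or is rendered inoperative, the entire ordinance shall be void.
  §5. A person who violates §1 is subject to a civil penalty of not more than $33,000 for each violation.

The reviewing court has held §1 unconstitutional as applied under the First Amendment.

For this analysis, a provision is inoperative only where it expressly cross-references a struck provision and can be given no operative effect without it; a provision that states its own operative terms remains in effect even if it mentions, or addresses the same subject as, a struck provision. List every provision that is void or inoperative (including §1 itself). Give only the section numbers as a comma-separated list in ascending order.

1, 2, 3, 4, 5

§1 is struck. §2 has no operative effect of its own apart from §1 and is therefore inoperative. §3 operates only by reference to §1, so it falls with §1. The only function of §5 is the civil penalty for violating §1, so it cannot stand once §1 is removed. §4 makes §2 an essential term, and §2 has been rendered inoperative by the cascade; under §4, the entire ordinance is therefore void. No provision of the ordinance survives.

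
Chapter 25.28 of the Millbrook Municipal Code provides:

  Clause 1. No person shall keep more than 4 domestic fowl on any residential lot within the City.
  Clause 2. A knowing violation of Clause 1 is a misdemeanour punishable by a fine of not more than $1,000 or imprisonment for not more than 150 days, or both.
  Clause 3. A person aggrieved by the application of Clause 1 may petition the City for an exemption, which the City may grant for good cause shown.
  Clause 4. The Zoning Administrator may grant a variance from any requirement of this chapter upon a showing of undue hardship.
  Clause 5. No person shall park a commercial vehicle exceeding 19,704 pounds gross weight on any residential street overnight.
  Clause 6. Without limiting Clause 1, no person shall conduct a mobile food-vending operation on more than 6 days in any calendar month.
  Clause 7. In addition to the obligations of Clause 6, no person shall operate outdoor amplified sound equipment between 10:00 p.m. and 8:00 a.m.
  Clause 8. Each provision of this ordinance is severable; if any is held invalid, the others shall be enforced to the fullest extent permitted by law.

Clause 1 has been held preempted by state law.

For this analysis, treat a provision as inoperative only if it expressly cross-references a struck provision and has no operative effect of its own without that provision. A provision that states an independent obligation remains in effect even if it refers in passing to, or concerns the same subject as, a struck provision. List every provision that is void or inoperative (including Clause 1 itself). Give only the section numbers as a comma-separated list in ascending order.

1, 2, 3

Clause 1 is struck. The only function of Clause 2 is the criminal penalty for violating Clause 1, so it cannot stand once Clause 1 is removed. Clause 3 merely fixes the exemption procedure for Clause 1; with Clause 1 gone it has nothing to operate on and falls away. Clause 6 mentions Clause 1 but its own obligation stands independently of Clause 1, so Clause 6 is not affected. Clause 8 is a severability clause and preserves every provision that can still be given independent effect. Clause 4, Clause 5, Clause 6, Clause 7, and Clause 8 remain in effect.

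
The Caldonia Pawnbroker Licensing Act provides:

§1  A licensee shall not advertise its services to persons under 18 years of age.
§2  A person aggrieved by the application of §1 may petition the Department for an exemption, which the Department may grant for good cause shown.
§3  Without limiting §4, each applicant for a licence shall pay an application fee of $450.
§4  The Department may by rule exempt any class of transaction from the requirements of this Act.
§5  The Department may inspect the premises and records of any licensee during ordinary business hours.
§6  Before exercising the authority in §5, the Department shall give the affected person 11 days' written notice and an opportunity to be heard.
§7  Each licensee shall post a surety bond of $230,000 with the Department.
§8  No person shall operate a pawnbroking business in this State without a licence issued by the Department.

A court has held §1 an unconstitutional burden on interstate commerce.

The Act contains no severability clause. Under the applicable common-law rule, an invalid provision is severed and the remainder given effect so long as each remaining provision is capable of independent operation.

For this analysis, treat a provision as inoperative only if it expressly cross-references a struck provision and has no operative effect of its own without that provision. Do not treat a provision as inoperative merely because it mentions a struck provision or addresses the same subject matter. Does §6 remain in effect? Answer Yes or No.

§1 is struck. §2 merely fixes the exemption procedure for §1; with §1 gone it has nothing to operate on and falls away. Under the stated default rule, only provisions that cannot operate independently fall away; the rest are enforced. The provisions still in force are §3, §4, §5, §6, §7, and §8. §6 is among the surviving provisions, so the answer is yes.

Yes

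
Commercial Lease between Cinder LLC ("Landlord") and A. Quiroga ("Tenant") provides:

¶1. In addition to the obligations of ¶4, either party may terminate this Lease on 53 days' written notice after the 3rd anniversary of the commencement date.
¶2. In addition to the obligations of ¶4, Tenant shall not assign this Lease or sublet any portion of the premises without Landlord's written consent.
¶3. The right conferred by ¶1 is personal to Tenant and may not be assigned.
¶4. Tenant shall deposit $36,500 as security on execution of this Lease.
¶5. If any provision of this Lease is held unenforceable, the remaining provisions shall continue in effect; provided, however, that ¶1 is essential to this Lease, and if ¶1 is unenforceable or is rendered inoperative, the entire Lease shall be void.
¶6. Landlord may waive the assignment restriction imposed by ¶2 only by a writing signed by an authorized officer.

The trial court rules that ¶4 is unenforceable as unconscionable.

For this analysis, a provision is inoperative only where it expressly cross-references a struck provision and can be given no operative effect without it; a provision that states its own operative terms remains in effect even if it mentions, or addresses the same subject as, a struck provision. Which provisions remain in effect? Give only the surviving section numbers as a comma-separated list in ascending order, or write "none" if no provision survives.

1, 2, 3, 5, 6

¶4 is struck. Although ¶2 refers to ¶4, its operative terms do not depend on ¶4, so it remains in effect. ¶1 mentions ¶4 but its own obligation stands independently of ¶4, so ¶1 is not affected. No other provision's operative terms depend on ¶4. ¶5 makes ¶1 an essential term, but ¶1 is unaffected, so the severability proviso in ¶5 preserves the remaining provisions. ¶1, ¶2, ¶3, ¶5, and ¶6 remain in effect.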